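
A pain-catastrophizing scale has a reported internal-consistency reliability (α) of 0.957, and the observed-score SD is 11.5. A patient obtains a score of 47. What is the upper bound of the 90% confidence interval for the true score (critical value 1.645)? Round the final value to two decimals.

50.92

SEM = 11.500·√(1 − 0.957) ≃ 2.385
1.645 · SEM ≃ 3.923
Upper bound: 47 + 3.923 = 50.923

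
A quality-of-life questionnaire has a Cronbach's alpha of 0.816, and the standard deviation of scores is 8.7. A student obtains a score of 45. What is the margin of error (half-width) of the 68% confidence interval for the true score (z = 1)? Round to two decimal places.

3.73

SEM = 8.7000·√(1 − 0.8160) ≈ 3.7319
Margin = 1 · 3.7319 ≈ 3.7319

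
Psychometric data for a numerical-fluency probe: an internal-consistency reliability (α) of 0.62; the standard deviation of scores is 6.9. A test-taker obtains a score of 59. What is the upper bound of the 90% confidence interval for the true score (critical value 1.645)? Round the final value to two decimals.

66.00

The standard error of measurement is 6.90000*√(1 − 0.62000) ≈ 6.90000*0.61644 ≈ 4.25345.
Margin = 1.645 * 4.25345 ≈ 6.99692
Upper limit = 59 + 6.99692 ≈ 65.99692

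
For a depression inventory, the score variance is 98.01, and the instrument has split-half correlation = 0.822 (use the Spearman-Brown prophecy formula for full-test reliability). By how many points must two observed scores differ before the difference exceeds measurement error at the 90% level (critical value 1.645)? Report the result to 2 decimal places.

7.20

SD = √98.01 = 9.90000
Spearman-Brown: r = 2(0.822) / (1 + 0.822) = 1.64400 / 1.82200 ≈ 0.90231
SEM = 9.90000 × √(1 − 0.90231) = 9.90000 × √0.09769 ≈ 9.90000 × 0.31256 ≈ 3.09436
SE_diff = √2 × SEM ≈ 4.37609
Smallest detectable difference = 1.645×4.37609 ≈ 7.19866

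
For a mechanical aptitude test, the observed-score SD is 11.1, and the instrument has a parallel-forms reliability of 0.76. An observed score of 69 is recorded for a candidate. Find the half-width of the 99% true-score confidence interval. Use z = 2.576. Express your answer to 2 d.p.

SEM = 11.100 * √(1 − 0.760) = 11.100 * √0.240 ≃ 11.100 * 0.490 ≃ 5.438
Half-width = 2.576*5.438 ≃ 14.008

14.01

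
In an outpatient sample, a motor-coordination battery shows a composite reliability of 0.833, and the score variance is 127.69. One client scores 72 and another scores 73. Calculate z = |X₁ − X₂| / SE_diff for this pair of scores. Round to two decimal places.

0.15

SD = √127.69 ≈ 11.30000
SEM = 11.30000*√(1 − 0.83300) ≈ 4.61782
Standard error of the difference = 4.61782·√2 ≈ 6.53058
z = 1 / 6.53058 ≈ 0.15313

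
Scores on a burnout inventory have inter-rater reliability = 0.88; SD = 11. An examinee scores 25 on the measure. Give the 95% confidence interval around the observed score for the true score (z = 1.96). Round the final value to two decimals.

[17.53, 32.47]

The standard error of measurement is 11.000*√(1 − 0.880) ≈ 11.000*0.346 ≈ 3.811.
Margin = 1.96 * 3.811 ≈ 7.469
Interval: (17.531, 32.469)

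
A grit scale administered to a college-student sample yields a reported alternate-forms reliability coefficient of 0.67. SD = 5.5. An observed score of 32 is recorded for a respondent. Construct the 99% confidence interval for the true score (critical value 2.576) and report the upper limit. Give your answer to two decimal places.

40.14

SEM = 5.500 · √(1 − 0.670) = 5.500 · √0.330 ≈ 5.500 · 0.574 ≈ 3.160
Margin = 2.576 · 3.160 ≈ 8.139
Upper bound: 32 + 8.139 = 40.139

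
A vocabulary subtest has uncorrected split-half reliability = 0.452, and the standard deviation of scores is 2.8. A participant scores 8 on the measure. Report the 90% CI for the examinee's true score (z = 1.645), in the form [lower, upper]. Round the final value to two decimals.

Spearman-Brown: r = 2(0.452) / (1 + 0.452) = 0.9040 / 1.4520 ≃ 0.6226
SEM = 2.8000 * √(1 − 0.6226) = 2.8000 * √0.3774 ≃ 2.8000 * 0.6143 ≃ 1.7201
1.645 * SEM ≃ 2.8296
CI = 8 ± 2.8296 → [5.1704, 10.8296]

[5.17, 10.83]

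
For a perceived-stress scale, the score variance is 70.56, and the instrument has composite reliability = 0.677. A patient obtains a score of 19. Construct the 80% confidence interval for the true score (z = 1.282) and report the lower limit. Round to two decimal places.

SD = √70.56 ≈ 8.4000
SEM = 8.4000*√(1 − 0.6770) ≈ 4.7740
Half-width = 1.282*4.7740 ≈ 6.1202
Lower limit = 19 − 6.1202 ≈ 12.8798

12.88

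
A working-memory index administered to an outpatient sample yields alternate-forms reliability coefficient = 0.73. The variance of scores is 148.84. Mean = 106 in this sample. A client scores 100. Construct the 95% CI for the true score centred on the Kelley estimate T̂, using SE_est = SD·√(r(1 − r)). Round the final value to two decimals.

[91.00, 112.24]

SD = √148.84 ≈ 12.2000
T̂ = 0.7300(100) + 0.2700(106) ≈ 101.6200
SE_est = 12.2000·√[r(1 − r)] ≈ 5.4163
CI = 101.6200 ± 1.96 × 5.4163 → [91.0040, 112.2360]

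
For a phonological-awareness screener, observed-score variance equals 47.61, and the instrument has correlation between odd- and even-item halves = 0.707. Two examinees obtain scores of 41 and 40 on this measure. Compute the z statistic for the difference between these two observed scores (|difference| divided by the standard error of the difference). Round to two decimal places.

0.25

SD = √47.61 = 6.900
Spearman-Brown: r = 2(0.707) / (1 + 0.707) = 1.414 / 1.707 ≈ 0.828
SEM = 6.900 · √(1 − 0.828) = 6.900 · √0.172 ≈ 6.900 · 0.414 ≈ 2.859
SE_diff = SEM · √2 ≈ 2.859 · 1.414 ≈ 4.043
z = 1 / 4.043 ≈ 0.247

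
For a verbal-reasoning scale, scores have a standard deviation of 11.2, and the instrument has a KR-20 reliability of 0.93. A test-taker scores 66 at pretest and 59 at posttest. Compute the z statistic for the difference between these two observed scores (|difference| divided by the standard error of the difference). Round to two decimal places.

1.67

SEM = 11.2000 * √(1 − 0.9300) = 11.2000 * √0.0700 ≈ 11.2000 * 0.2646 ≈ 2.9632
SE_diff = √2 * SEM ≈ 4.1907
z = |66 − 59| / 4.1907 = 7 / 4.1907 ≈ 1.6704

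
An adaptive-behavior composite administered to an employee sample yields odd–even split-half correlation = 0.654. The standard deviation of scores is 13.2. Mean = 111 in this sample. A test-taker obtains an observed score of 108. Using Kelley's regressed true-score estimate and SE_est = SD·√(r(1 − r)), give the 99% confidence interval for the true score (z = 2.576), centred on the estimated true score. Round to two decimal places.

Spearman-Brown: r = 2(0.654) / (1 + 0.654) = 1.3080 / 1.6540 ≈ 0.7908
T̂ = r·X + (1 − r)·M = 0.7908·108 + 0.2092·111 ≈ 85.4075 + 23.2201 ≈ 108.6276
SE_est = 13.2000·√[r(1 − r)] ≈ 5.3688
CI = 108.6276 ± 2.576 · 5.3688 → [94.7974, 122.4577]

[94.80, 122.46]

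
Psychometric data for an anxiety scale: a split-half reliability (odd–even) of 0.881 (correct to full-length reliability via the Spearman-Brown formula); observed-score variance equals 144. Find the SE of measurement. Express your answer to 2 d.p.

3.02

SD = √144 = 12.0000
Full-length reliability (Spearman-Brown) = 2(0.881)/(1+0.881) ≃ 0.9367
SEM = 12.0000 × √(1 − 0.9367) = 12.0000 × √0.0633 ≃ 12.0000 × 0.2515 ≃ 3.0183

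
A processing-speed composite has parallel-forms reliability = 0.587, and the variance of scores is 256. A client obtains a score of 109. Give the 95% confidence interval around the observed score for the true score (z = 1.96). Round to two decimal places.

[88.85, 129.15]

σ = 256^(1/2) = 16.000
SEM = 16.000 × √(1 − 0.587) = 16.000 × √0.413 ≈ 16.000 × 0.643 ≈ 10.282
Margin = 1.96 × 10.282 ≈ 20.154
Interval: (88.846, 129.154)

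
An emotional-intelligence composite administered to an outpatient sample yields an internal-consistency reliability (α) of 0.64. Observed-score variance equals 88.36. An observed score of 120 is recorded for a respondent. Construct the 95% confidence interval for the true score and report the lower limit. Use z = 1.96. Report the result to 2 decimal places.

SD = √88.36 = 9.4000
SEM = 9.4000 × √(1 − 0.6400) = 9.4000 × √0.3600 ≈ 9.4000 × 0.6000 ≈ 5.6400
Half-width = 1.96×5.6400 ≈ 11.0544
Lower bound: 120 − 11.0544 = 108.9456

108.95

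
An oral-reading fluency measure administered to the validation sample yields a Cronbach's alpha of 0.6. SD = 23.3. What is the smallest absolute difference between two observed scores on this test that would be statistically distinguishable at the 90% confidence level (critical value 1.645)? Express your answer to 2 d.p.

SEM = 23.3000*√(1 − 0.6000) ≈ 14.7362
SE_diff = √2 * SEM ≈ 20.8402
Smallest detectable difference = 1.645*20.8402 ≈ 34.2821

34.28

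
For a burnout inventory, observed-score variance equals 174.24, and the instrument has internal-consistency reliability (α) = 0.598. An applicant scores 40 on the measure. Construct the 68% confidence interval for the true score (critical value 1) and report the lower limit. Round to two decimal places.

31.63

SD = √174.24 ≈ 13.200
SEM = 13.200 * √(1 − 0.598) = 13.200 * √0.402 ≈ 13.200 * 0.634 ≈ 8.369
1 * SEM ≈ 8.369
Lower limit = 40 − 8.369 ≈ 31.631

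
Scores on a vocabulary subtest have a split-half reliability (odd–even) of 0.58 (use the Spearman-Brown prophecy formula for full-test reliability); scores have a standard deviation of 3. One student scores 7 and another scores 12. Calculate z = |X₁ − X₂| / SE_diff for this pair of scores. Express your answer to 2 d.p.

r_full = 2·0.58 / (1 + 0.58) ≈ 0.734
SEM = 3.000·√(1 − 0.734) ≈ 1.547
SE_diff = SEM · √2 ≈ 1.547 · 1.414 ≈ 2.187
z = |7 − 12| / 2.187 = 5 / 2.187 ≈ 2.286

2.29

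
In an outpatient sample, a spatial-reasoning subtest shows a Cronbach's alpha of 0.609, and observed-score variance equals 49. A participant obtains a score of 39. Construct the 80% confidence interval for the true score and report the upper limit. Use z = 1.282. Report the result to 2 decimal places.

44.61

SD = √49 = 7.000
SEM = 7.000 * √(1 − 0.609) = 7.000 * √0.391 ≃ 7.000 * 0.625 ≃ 4.377
Half-width = 1.282*4.377 ≃ 5.611
Upper limit = 39 + 5.611 ≃ 44.611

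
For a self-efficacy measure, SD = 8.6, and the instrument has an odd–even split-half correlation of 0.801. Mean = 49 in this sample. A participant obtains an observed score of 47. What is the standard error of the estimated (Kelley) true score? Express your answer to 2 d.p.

2.70

Full-length reliability (Spearman-Brown) = 2(0.801)/(1+0.801) ≈ 0.890
SE_est = 8.600·√[r(1 − r)] ≈ 2.696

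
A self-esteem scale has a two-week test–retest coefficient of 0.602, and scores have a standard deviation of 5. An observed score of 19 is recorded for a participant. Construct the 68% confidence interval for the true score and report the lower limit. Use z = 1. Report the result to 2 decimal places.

15.85

SEM = 5.000*√(1 − 0.602) ≈ 3.154
Margin = 1 * 3.154 ≈ 3.154
Lower bound: 19 − 3.154 = 15.846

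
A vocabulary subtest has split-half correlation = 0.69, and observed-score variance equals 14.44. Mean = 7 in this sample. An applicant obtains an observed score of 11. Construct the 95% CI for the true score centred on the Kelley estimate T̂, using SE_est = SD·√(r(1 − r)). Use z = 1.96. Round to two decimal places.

[7.38, 13.15]

σ = 14.44^(1/2) = 3.800
Spearman-Brown: r = 2(0.69) / (1 + 0.69) = 1.380 / 1.690 ≈ 0.817
T̂ = 0.817(11) + 0.183(7) ≈ 10.266
SE_est = SD · √(r(1 − r)) = 3.800 · √0.150 ≈ 3.800 · 0.387 ≈ 1.471
CI = 10.266 ± 1.96 · 1.471 → [7.384, 13.149]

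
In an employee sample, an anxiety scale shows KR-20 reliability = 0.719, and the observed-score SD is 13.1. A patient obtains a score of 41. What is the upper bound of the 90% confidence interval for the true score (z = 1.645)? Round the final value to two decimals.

52.42

SEM = 13.1000 * √(1 − 0.7190) = 13.1000 * √0.2810 ≈ 13.1000 * 0.5301 ≈ 6.9442
Half-width = 1.645*6.9442 ≈ 11.4233
Upper bound: 41 + 11.4233 = 52.4233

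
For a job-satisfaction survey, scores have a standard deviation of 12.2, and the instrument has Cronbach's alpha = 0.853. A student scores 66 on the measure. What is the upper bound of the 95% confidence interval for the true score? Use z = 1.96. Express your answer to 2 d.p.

75.17

The standard error of measurement is 12.2000×√(1 − 0.8530) ≈ 12.2000×0.3834 ≈ 4.6776.
Half-width = 1.96×4.6776 ≈ 9.1680
Upper limit = 66 + 9.1680 ≈ 75.1680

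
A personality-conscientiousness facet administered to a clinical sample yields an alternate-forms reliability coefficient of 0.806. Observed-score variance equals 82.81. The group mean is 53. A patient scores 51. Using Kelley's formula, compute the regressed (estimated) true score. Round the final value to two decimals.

T̂ = 0.80600(51) + 0.19400(53) ≈ 51.38800

51.39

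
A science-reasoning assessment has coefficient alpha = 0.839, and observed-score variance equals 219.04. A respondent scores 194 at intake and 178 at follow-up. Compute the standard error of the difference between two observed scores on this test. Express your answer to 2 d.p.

8.40

σ = 219.04^(1/2) = 14.8000
SEM = 14.8000·√(1 − 0.8390) ≈ 5.9385
Standard error of the difference = 5.9385·√2 ≈ 8.3983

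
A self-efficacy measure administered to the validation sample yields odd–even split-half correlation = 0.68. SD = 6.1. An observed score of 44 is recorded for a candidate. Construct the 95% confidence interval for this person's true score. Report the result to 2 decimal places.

Full-length reliability (Spearman-Brown) = 2(0.68)/(1+0.68) ≈ 0.80952
SEM = 6.10000×√(1 − 0.80952) ≈ 2.66226
1.96 × SEM ≈ 5.21803
Interval: (38.78197, 49.21803)

[38.78, 49.22]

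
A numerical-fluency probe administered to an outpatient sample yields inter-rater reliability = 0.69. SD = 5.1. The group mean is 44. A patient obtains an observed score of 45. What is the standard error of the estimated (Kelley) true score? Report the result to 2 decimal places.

SE_est = 5.100×√(0.690×0.310) ≃ 2.359

2.36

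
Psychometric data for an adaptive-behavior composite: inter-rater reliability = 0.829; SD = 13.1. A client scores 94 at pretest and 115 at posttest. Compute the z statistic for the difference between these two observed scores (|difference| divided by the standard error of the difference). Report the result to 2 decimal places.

2.74

The standard error of measurement is 13.100×√(1 − 0.829) ≈ 13.100×0.414 ≈ 5.417.
SE_diff = SEM × √2 ≈ 5.417 × 1.414 ≈ 7.661
z = |94 − 115| / 7.661 = 21 / 7.661 ≈ 2.741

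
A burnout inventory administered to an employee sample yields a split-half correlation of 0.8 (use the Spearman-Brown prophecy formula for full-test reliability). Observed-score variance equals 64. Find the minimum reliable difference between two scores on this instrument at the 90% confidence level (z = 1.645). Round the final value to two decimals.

σ = 64^(1/2) = 8.000
r_full = 2·0.8 / (1 + 0.8) ≃ 0.889
The standard error of measurement is 8.000×√(1 − 0.889) ≃ 8.000×0.333 ≃ 2.667.
SE_diff = √2 × SEM ≃ 3.771
Smallest detectable difference = 1.645×3.771 ≃ 6.204

6.20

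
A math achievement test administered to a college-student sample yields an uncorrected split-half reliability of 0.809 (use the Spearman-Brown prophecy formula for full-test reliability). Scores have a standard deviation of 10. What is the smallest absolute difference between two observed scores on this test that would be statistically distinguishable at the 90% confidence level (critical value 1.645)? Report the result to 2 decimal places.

7.56

Full-length reliability (Spearman-Brown) = 2(0.809)/(1+0.809) ≃ 0.89442
SEM = 10.00000 · √(1 − 0.89442) = 10.00000 · √0.10558 ≃ 10.00000 · 0.32494 ≃ 3.24936
SE_diff = SEM · √2 ≃ 3.24936 · 1.41421 ≃ 4.59528
Minimum reliable difference = 1.645 · SE_diff ≃ 1.645 · 4.59528 ≃ 7.55924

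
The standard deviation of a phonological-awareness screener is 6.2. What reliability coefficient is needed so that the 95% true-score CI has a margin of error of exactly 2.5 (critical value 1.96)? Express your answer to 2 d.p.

0.96

SEM needed = half-width / z = 2.5/1.96 ≈ 1.2755
r = 1 − (SEM / SD)² = 1 − (1.2755 / 6.2)² ≈ 1 − 0.0423 ≈ 0.9577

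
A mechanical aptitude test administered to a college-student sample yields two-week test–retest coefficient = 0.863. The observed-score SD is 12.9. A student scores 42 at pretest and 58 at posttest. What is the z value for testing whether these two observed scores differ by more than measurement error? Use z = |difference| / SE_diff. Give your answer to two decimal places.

SEM = 12.90000 × √(1 − 0.86300) = 12.90000 × √0.13700 ≈ 12.90000 × 0.37014 ≈ 4.77474
SE_diff = SEM × √2 ≈ 4.77474 × 1.41421 ≈ 6.75251
z = 16 / 6.75251 ≈ 2.36949

2.37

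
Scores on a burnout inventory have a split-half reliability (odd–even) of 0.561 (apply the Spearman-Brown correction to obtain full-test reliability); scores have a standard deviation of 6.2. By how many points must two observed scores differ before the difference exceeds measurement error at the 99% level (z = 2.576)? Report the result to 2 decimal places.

11.98

Spearman-Brown: r = 2(0.561) / (1 + 0.561) = 1.1220 / 1.5610 ≈ 0.7188
SEM = 6.2000 * √(1 − 0.7188) = 6.2000 * √0.2812 ≈ 6.2000 * 0.5303 ≈ 3.2879
SE_diff = √2 * SEM ≈ 4.6498
Minimum reliable difference = 2.576 * SE_diff ≈ 2.576 * 4.6498 ≈ 11.9780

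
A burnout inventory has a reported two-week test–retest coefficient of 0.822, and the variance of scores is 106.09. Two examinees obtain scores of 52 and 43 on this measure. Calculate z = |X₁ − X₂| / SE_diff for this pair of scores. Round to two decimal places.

1.46

SD = √106.09 = 10.3000
The standard error of measurement is 10.3000·√(1 − 0.8220) ≃ 10.3000·0.4219 ≃ 4.3456.
Standard error of the difference = 4.3456·√2 ≃ 6.1456
z = |52 − 43| / 6.1456 = 9 / 6.1456 ≃ 1.4645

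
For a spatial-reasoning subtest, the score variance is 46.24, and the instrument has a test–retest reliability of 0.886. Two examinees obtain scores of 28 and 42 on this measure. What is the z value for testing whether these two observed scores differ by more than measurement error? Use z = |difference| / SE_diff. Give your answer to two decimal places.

SD = √46.24 = 6.80000
The standard error of measurement is 6.80000×√(1 − 0.88600) ≈ 6.80000×0.33764 ≈ 2.29594.
SE_diff = SEM × √2 ≈ 2.29594 × 1.41421 ≈ 3.24696
z = |28 − 42| / 3.24696 = 14 / 3.24696 ≈ 4.31173

4.31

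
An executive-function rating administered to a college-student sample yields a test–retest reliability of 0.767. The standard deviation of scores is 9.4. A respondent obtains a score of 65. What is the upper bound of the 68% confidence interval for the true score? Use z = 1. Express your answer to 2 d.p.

69.54

SEM = 9.400 * √(1 − 0.767) = 9.400 * √0.233 ≈ 9.400 * 0.483 ≈ 4.537
Margin = 1 * 4.537 ≈ 4.537
Upper bound: 65 + 4.537 = 69.537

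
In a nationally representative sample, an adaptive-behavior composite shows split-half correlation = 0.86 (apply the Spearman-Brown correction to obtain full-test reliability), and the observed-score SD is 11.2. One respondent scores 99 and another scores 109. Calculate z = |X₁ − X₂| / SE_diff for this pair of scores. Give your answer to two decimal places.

Full-length reliability (Spearman-Brown) = 2(0.86)/(1+0.86) ≈ 0.9247
SEM = 11.2000 * √(1 − 0.9247) = 11.2000 * √0.0753 ≈ 11.2000 * 0.2744 ≈ 3.0727
Standard error of the difference = 3.0727·√2 ≈ 4.3455
z = |99 − 109| / 4.3455 = 10 / 4.3455 ≈ 2.3012

2.30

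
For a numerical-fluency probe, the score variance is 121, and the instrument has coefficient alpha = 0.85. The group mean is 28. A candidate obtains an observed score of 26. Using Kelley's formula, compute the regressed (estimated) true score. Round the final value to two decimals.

26.30

T̂ = 0.8500(26) + 0.1500(28) ≈ 26.3000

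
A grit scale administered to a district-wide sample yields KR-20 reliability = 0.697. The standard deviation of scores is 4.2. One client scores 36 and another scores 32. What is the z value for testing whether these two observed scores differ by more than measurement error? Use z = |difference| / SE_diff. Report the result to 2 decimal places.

1.22

SEM = 4.200 × √(1 − 0.697) = 4.200 × √0.303 ≈ 4.200 × 0.550 ≈ 2.312
SE_diff = SEM × √2 ≈ 2.312 × 1.414 ≈ 3.270
z = |36 − 32| / 3.270 = 4 / 3.270 ≈ 1.223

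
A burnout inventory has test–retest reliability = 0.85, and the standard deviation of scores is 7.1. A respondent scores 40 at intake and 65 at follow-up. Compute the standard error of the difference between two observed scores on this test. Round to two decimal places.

SEM = 7.1000×√(1 − 0.8500) ≈ 2.7498
SE_diff = SEM × √2 ≈ 2.7498 × 1.4142 ≈ 3.8888

3.89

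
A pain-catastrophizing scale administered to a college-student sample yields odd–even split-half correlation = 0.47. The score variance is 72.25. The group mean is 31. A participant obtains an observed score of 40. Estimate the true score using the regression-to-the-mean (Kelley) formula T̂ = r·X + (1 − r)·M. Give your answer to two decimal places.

r_full = 2·0.47 / (1 + 0.47) ≃ 0.6395
Estimated true score = 0.6395×40 + (1 − 0.6395)×31 ≃ 36.7551

36.76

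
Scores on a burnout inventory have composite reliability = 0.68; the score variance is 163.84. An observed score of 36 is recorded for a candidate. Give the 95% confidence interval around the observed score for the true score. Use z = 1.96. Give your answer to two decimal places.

SD = √163.84 ≈ 12.8000
SEM = 12.8000·√(1 − 0.6800) ≈ 7.2408
Margin = 1.96 · 7.2408 ≈ 14.1919
95% CI: 36 ± 14.1919 = [21.8081, 50.1919]

[21.81, 50.19]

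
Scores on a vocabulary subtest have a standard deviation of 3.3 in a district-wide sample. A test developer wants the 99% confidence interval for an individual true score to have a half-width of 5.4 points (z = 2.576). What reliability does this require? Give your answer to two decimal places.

0.60

SEM needed = half-width / z = 5.4/2.576 ≈ 2.09627
r = 1 − (2.09627/3.3)² ≈ 1 − 0.40352 ≈ 0.59648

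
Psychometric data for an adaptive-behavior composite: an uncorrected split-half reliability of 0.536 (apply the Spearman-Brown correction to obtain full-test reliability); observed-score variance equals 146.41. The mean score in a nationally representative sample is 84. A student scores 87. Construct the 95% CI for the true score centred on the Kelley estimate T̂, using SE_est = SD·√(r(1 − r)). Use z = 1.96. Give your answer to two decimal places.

[75.20, 96.98]

σ = 146.41^(1/2) = 12.1000
r_full = 2·0.536 / (1 + 0.536) ≈ 0.6979
T̂ = r·X + (1 − r)·M = 0.6979*87 + 0.3021*84 ≈ 60.7188 + 25.3750 ≈ 86.0938
SE_est = SD * √(r(1 − r)) = 12.1000 * √0.2108 ≈ 12.1000 * 0.4592 ≈ 5.5559
CI = 86.0938 ± 1.96 * 5.5559 → [75.2043, 96.9832]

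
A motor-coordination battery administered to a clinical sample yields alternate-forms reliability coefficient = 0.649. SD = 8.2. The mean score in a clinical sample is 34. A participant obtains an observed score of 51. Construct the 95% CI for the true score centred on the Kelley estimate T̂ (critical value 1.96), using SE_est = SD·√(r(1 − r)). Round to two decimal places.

[37.36, 52.70]

T̂ = 0.649(51) + 0.351(34) ≈ 45.033
SE_est = 8.200·√(0.649·0.351) ≈ 3.914
95% CI: 45.033 ± 7.671 ≈ (37.362, 52.704)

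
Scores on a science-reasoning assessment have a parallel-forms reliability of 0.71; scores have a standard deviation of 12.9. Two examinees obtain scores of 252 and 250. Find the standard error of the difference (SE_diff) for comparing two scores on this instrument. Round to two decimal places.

9.82

The standard error of measurement is 12.9000×√(1 − 0.7100) ≃ 12.9000×0.5385 ≃ 6.9469.
SE_diff = SEM × √2 ≃ 6.9469 × 1.4142 ≃ 9.8243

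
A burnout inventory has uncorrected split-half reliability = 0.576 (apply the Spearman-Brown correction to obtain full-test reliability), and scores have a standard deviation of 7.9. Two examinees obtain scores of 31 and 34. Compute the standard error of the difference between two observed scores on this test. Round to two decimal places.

5.79

Spearman-Brown: r = 2(0.576) / (1 + 0.576) = 1.1520 / 1.5760 ≈ 0.7310
SEM = 7.9000×√(1 − 0.7310) ≈ 4.0976
SE_diff = SEM × √2 ≈ 4.0976 × 1.4142 ≈ 5.7949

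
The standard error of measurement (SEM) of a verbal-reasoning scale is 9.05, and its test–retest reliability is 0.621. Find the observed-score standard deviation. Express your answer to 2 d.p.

σ = SEM·(1 − r)^(−1/2) ≈ 9.05·1.6244 ≈ 14.7004

14.70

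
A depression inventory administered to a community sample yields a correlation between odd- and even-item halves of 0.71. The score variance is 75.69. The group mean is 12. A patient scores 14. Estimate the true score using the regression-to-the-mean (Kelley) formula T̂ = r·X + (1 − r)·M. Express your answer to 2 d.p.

13.66

Full-length reliability (Spearman-Brown) = 2(0.71)/(1+0.71) ≈ 0.8304
T̂ = r·X + (1 − r)·M = 0.8304*14 + 0.1696*12 ≈ 11.6257 + 2.0351 ≈ 13.6608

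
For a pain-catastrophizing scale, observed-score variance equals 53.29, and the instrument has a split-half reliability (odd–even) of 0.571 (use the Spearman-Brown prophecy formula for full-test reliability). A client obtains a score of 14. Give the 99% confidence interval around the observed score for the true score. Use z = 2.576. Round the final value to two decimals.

σ = 53.29^(1/2) = 7.300
r_full = 2·0.571 / (1 + 0.571) ≈ 0.727
The standard error of measurement is 7.300×√(1 − 0.727) ≈ 7.300×0.523 ≈ 3.815.
Margin = 2.576 × 3.815 ≈ 9.827
CI = 14 ± 9.827 → [4.173, 23.827]

[4.17, 23.83]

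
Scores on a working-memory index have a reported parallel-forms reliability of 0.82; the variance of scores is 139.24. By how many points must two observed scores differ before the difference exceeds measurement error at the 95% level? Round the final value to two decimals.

SD = √139.24 ≃ 11.800
SEM = 11.800 · √(1 − 0.820) = 11.800 · √0.180 ≃ 11.800 · 0.424 ≃ 5.006
SE_diff = √2 · SEM ≃ 7.080
Smallest detectable difference = 1.96·7.080 ≃ 13.877

13.88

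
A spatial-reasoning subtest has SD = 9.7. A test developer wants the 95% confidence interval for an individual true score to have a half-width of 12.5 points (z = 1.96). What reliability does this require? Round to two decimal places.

0.57

Required SEM = 12.5 / 1.96 ≈ 6.378
r = 1 − (SEM / SD)² = 1 − (6.378 / 9.7)² ≈ 1 − 0.432 ≈ 0.568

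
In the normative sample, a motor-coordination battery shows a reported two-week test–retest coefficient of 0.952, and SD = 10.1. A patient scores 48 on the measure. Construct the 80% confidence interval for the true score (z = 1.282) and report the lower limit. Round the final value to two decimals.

SEM = 10.1000×√(1 − 0.9520) ≈ 2.2128
Margin = 1.282 × 2.2128 ≈ 2.8368
Lower bound: 48 − 2.8368 = 45.1632

45.16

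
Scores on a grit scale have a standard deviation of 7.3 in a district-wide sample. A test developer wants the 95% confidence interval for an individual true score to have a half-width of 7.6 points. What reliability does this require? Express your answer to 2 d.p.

SEM needed = half-width / z = 7.6/1.96 ≈ 3.878
r = 1 − (3.878/7.3)² ≈ 1 − 0.282 ≈ 0.718

0.72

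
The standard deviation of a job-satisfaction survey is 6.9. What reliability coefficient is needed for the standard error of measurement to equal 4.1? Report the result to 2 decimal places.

r = 1 − (4.100/6.9)² ≈ 1 − 0.353 ≈ 0.647

0.65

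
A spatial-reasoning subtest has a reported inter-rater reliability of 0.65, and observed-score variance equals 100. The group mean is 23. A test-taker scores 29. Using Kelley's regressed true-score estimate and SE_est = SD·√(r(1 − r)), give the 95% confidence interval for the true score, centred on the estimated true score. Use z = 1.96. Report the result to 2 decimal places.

σ = 100^(1/2) = 10.0000
T̂ = 0.6500(29) + 0.3500(23) ≈ 26.9000
SE_est = SD × √(r(1 − r)) = 10.0000 × √0.2275 ≈ 10.0000 × 0.4770 ≈ 4.7697
CI = 26.9000 ± 1.96 × 4.7697 → [17.5514, 36.2486]

[17.55, 36.25]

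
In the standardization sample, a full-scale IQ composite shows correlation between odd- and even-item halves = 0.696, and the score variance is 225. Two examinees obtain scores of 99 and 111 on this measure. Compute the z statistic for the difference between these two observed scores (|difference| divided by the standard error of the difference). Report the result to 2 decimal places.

1.34

σ = 225^(1/2) = 15.000
r_full = 2·0.696 / (1 + 0.696) ≃ 0.821
SEM = 15.000 × √(1 − 0.821) = 15.000 × √0.179 ≃ 15.000 × 0.423 ≃ 6.351
SE_diff = SEM × √2 ≃ 6.351 × 1.414 ≃ 8.981
z = |99 − 111| / 8.981 = 12 / 8.981 ≃ 1.336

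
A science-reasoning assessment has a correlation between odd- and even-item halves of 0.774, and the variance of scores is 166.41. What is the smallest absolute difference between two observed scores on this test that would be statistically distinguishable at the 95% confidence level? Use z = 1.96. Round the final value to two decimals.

12.76

σ = 166.41^(1/2) = 12.900
r_full = 2·0.774 / (1 + 0.774) ≈ 0.873
The standard error of measurement is 12.900*√(1 − 0.873) ≈ 12.900*0.357 ≈ 4.604.
Standard error of the difference = 4.604·√2 ≈ 6.512
Smallest detectable difference = 1.96*6.512 ≈ 12.763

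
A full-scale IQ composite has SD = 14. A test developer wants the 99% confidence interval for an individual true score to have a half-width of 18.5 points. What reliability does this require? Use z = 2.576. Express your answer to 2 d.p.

0.74

Required SEM = 18.5 / 2.576 ≈ 7.18168
r = 1 − (SEM / SD)² = 1 − (7.18168 / 14)² ≈ 1 − 0.26315 ≈ 0.73685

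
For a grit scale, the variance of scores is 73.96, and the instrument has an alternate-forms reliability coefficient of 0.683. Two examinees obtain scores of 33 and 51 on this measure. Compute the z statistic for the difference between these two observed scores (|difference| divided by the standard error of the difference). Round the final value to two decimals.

SD = √73.96 = 8.6000
SEM = 8.6000 × √(1 − 0.6830) = 8.6000 × √0.3170 ≈ 8.6000 × 0.5630 ≈ 4.8420
SE_diff = √2 × SEM ≈ 6.8477
z = |33 − 51| / 6.8477 = 18 / 6.8477 ≈ 2.6286

2.63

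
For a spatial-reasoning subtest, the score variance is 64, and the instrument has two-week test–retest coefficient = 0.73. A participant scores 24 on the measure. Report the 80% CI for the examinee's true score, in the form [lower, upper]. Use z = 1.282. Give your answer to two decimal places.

[18.67, 29.33]

SD = √64 ≈ 8.00000
The standard error of measurement is 8.00000×√(1 − 0.73000) ≈ 8.00000×0.51962 ≈ 4.15692.
Half-width = 1.282×4.15692 ≈ 5.32917
Interval: (18.67083, 29.32917)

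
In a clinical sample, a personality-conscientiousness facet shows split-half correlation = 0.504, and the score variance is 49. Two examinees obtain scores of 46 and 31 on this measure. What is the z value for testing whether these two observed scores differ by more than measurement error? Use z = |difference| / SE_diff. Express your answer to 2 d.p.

σ = 49^(1/2) = 7.0000
Full-length reliability (Spearman-Brown) = 2(0.504)/(1+0.504) ≈ 0.6702
SEM = 7.0000×√(1 − 0.6702) ≈ 4.0199
Standard error of the difference = 4.0199·√2 ≈ 5.6850
z = 15 / 5.6850 ≈ 2.6385

2.64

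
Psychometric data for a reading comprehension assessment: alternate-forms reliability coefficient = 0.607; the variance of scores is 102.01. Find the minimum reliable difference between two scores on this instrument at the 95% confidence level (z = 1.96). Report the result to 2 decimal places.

σ = 102.01^(1/2) = 10.100
SEM = 10.100 × √(1 − 0.607) = 10.100 × √0.393 ≈ 10.100 × 0.627 ≈ 6.332
SE_diff = SEM × √2 ≈ 6.332 × 1.414 ≈ 8.954
Minimum reliable difference = 1.96 × SE_diff ≈ 1.96 × 8.954 ≈ 17.550

17.55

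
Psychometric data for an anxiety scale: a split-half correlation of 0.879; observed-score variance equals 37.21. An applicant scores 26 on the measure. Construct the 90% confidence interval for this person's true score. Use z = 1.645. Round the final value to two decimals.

SD = √37.21 = 6.100
Full-length reliability (Spearman-Brown) = 2(0.879)/(1+0.879) ≈ 0.936
SEM = 6.100*√(1 − 0.936) ≈ 1.548
Half-width = 1.645*1.548 ≈ 2.546
90% CI: 26 ± 2.546 = [23.454, 28.546]

[23.45, 28.55]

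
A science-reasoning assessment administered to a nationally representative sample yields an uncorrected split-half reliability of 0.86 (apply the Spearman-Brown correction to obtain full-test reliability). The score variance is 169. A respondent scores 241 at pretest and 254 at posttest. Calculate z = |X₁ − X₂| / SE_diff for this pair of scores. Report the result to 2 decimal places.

2.58

σ = 169^(1/2) = 13.000
Full-length reliability (Spearman-Brown) = 2(0.86)/(1+0.86) ≈ 0.925
The standard error of measurement is 13.000*√(1 − 0.925) ≈ 13.000*0.274 ≈ 3.567.
SE_diff = SEM * √2 ≈ 3.567 * 1.414 ≈ 5.044
z = |241 − 254| / 5.044 = 13 / 5.044 ≈ 2.577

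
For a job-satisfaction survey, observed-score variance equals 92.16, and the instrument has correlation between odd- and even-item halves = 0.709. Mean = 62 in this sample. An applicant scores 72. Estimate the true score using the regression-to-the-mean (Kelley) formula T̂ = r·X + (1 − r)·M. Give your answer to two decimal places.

70.30

r_full = 2·0.709 / (1 + 0.709) ≃ 0.8297
T̂ = r·X + (1 − r)·M = 0.8297×72 + 0.1703×62 ≃ 59.7402 + 10.5571 ≃ 70.2972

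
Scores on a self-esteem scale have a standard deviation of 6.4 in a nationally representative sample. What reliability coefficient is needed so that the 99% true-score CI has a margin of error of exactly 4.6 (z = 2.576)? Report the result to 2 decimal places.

Required SEM = 4.6 / 2.576 ≈ 1.7857
Required reliability = 1 − (SEM/SD)² = 1 − 0.0779 ≈ 0.9221

0.92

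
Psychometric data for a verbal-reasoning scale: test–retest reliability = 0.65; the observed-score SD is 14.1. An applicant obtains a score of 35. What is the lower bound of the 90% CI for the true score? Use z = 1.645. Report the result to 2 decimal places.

SEM = 14.100 × √(1 − 0.650) = 14.100 × √0.350 ≈ 14.100 × 0.592 ≈ 8.342
Half-width = 1.645×8.342 ≈ 13.722
Lower limit = 35 − 13.722 ≈ 21.278

21.28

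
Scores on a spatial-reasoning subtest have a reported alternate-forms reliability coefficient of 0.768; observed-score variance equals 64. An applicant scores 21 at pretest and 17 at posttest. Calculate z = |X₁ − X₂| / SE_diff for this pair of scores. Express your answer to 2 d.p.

0.73

SD = √64 ≈ 8.000
SEM = 8.000 × √(1 − 0.768) = 8.000 × √0.232 ≈ 8.000 × 0.482 ≈ 3.853
SE_diff = √2 × SEM ≈ 5.449
z = |21 − 17| / 5.449 = 4 / 5.449 ≈ 0.734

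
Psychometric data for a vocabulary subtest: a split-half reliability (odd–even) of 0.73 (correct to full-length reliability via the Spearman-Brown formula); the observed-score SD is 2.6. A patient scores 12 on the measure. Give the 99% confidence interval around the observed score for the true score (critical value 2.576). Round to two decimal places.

Full-length reliability (Spearman-Brown) = 2(0.73)/(1+0.73) ≈ 0.8439
SEM = 2.6000 * √(1 − 0.8439) = 2.6000 * √0.1561 ≈ 2.6000 * 0.3951 ≈ 1.0271
Margin = 2.576 * 1.0271 ≈ 2.6459
99% CI: 12 ± 2.6459 = [9.3541, 14.6459]

[9.35, 14.65]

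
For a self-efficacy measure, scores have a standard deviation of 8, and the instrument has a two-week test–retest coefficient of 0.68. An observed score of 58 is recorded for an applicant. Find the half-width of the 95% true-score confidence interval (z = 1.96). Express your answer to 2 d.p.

8.87

SEM = 8.0000 × √(1 − 0.6800) = 8.0000 × √0.3200 ≃ 8.0000 × 0.5657 ≃ 4.5255
Half-width = 1.96×4.5255 ≃ 8.8699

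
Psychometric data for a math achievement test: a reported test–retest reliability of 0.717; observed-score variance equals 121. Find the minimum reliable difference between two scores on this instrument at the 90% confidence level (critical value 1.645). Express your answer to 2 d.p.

σ = 121^(1/2) = 11.0000
SEM = 11.0000 × √(1 − 0.7170) = 11.0000 × √0.2830 ≈ 11.0000 × 0.5320 ≈ 5.8518
SE_diff = SEM × √2 ≈ 5.8518 × 1.4142 ≈ 8.2756
Minimum reliable difference = 1.645 × SE_diff ≈ 1.645 × 8.2756 ≈ 13.6134

13.61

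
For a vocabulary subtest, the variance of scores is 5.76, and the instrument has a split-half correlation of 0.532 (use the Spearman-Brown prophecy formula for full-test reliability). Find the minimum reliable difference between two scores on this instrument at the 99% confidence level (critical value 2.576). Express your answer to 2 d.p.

4.83

SD = √5.76 = 2.4000
Spearman-Brown: r = 2(0.532) / (1 + 0.532) = 1.0640 / 1.5320 ≈ 0.6945
The standard error of measurement is 2.4000*√(1 − 0.6945) ≈ 2.4000*0.5527 ≈ 1.3265.
SE_diff = SEM * √2 ≈ 1.3265 * 1.4142 ≈ 1.8759
Smallest detectable difference = 2.576*1.8759 ≈ 4.8324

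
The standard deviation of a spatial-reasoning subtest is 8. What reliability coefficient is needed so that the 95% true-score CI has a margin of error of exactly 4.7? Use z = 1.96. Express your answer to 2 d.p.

SEM needed = half-width / z = 4.7/1.96 ≈ 2.3980
r = 1 − (SEM / SD)² = 1 − (2.3980 / 8)² ≈ 1 − 0.0898 ≈ 0.9102

0.91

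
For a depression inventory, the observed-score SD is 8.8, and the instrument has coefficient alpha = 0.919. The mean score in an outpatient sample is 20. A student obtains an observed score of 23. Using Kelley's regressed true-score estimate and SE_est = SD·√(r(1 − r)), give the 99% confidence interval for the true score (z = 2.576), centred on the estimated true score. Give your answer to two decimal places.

Estimated true score = 0.919×23 + (1 − 0.919)×20 ≈ 22.757
SE_est = SD × √(r(1 − r)) = 8.800 × √0.074 ≈ 8.800 × 0.273 ≈ 2.401
99% CI: 22.757 ± 6.185 ≈ (16.572, 28.942)

[16.57, 28.94]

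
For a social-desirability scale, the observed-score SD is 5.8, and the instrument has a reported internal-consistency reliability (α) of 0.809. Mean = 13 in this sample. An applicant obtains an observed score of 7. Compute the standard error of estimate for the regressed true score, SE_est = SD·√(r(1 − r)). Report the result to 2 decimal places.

SE_est = 5.800·√[r(1 − r)] ≃ 2.280

2.28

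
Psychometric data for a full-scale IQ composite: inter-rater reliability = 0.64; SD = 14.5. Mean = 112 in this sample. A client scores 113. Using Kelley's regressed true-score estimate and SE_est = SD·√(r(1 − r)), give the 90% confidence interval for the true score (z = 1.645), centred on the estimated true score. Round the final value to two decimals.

T̂ = 0.6400(113) + 0.3600(112) ≈ 112.6400
SE_est = SD × √(r(1 − r)) = 14.5000 × √0.2304 ≈ 14.5000 × 0.4800 ≈ 6.9600
CI = 112.6400 ± 1.645 × 6.9600 → [101.1908, 124.0892]

[101.19, 124.09]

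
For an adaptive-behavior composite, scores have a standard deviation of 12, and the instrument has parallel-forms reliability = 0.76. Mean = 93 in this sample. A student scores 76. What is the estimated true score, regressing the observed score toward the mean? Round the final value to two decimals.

Estimated true score = 0.7600·76 + (1 − 0.7600)·93 ≈ 80.0800

80.08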